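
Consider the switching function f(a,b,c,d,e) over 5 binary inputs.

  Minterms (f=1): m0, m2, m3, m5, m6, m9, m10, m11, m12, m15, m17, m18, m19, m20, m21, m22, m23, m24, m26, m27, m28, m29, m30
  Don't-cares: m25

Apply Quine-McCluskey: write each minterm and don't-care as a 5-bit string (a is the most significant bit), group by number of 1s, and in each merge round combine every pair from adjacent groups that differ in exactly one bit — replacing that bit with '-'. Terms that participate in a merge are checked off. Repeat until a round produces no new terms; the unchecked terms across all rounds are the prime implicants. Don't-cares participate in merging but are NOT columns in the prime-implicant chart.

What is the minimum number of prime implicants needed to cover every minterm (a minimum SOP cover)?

size-2^0 implicants → 00000(✓)  00010(✓)  00011(✓)  00101(✓)  00110(✓)  01001(✓)  01010(✓)  01011(✓)  01100(✓)  01111(✓)  10001(✓)  10010(✓)  10011(✓)  10100(✓)  10101(✓)  10110(✓)  10111(✓)  11000(✓)  11001(✓)  11010(✓)  11011(✓)  11100(✓)  11101(✓)  11110(✓)
size-2^1 implicants → -0010(✓)  -0011(✓)  -0101  -0110(✓)  -1001(✓)  -1010(✓)  -1011(✓)  -1100  0-010(✓)  0-011(✓)  00-10(✓)  000-0  0001-(✓)  01-11  010-1(✓)  0101-(✓)  1-001(✓)  1-010(✓)  1-011(✓)  1-100(✓)  1-101(✓)  1-110(✓)  10-01(✓)  10-10(✓)  10-11(✓)  100-1(✓)  1001-(✓)  101-0(✓)  101-1(✓)  1010-(✓)  1011-(✓)  11-00(✓)  11-01(✓)  11-10(✓)  110-0(✓)  110-1(✓)  1100-(✓)  1101-(✓)  111-0(✓)  1110-(✓)
size-2^2 implicants → --010(✓)  --011(✓)  -0-10  -001-(✓)  -10-1  -101-(✓)  0-01-(✓)  1--01  1--10  1-0-1  1-01-(✓)  1-1-0  1-10-  10--1  10-1-  101--  11--0  11-0-  110--
size-2^3 implicants → --01-
Unchecked terms (primes): --01-, -0-10, -0101, -10-1, -1100, 000-0, 01-11, 1--01, 1--10, 1-0-1, 1-1-0, 1-10-, 10--1, 10-1-, 101--, 11--0, 11-0-, 110--
Minterm coverage:
  m0 ⊆ 000-0 [E]
  m2 ⊆ --01-,-0-10,000-0
  m3 ⊆ --01- [E]
  m5 ⊆ -0101 [E]
  m6 ⊆ -0-10 [E]
  m9 ⊆ -10-1 [E]
  m10 ⊆ --01- [E]
  m11 ⊆ --01-,-10-1,01-11
  m12 ⊆ -1100 [E]
  m15 ⊆ 01-11 [E]
  m17 ⊆ 1--01,1-0-1,10--1
  m18 ⊆ --01-,-0-10,1--10,10-1-
  m19 ⊆ --01-,1-0-1,10--1,10-1-
  m20 ⊆ 1-1-0,1-10-,101--
  m21 ⊆ -0101,1--01,1-10-,10--1,101--
  m22 ⊆ -0-10,1--10,1-1-0,10-1-,101--
  m23 ⊆ 10--1,10-1-,101--
  m24 ⊆ 11--0,11-0-,110--
  m26 ⊆ --01-,1--10,11--0,110--
  m27 ⊆ --01-,-10-1,1-0-1,110--
  m28 ⊆ -1100,1-1-0,1-10-,11--0,11-0-
  m29 ⊆ 1--01,1-10-,11-0-
  m30 ⊆ 1--10,1-1-0,11--0
E = {--01-, -0-10, -0101, -10-1, -1100, 000-0, 01-11}
Petrick residual → 1--01, 101--, 11--0
Cover = c'd + b'de' + b'cd'e + bc'e + bcd'e' + a'b'c'e' + a'bde + ad'e + ab'c + abe'  |cover|=10

10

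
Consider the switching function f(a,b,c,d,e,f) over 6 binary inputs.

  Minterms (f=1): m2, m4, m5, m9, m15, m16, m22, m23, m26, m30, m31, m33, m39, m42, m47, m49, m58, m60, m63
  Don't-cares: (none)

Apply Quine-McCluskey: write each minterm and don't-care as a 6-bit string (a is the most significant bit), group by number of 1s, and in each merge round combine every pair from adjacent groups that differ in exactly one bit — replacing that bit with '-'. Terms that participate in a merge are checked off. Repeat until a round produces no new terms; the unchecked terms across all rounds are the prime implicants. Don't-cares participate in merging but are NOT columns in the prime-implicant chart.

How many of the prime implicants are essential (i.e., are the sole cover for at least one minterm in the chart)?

Round 0: 000010 000100✓ 000101✓ 001001 001111✓ 010000 010110✓ 010111✓ 011010✓ 011110✓ 011111✓ 100001✓ 100111✓ 101010✓ 101111✓ 110001✓ 111010✓ 111100 111111✓
Round 1: -01111✓ -11010 -11111✓ 0-1111✓ 00010- 01-110✓ 01-111✓ 01011-✓ 011-10 01111-✓ 1-0001 1-1010 1-1111✓ 10-111
Round 2: --1111 01-11-
PIs = {--1111, -11010, 000010, 00010-, 001001, 01-11-, 010000, 011-10, 1-0001, 1-1010, 10-111, 111100}
Coverage chart:
  m2: 000010 ←essential
  m4: 00010- ←essential
  m5: 00010- ←essential
  m9: 001001 ←essential
  m15: --1111 ←essential
  m16: 010000 ←essential
  m22: 01-11- ←essential
  m23: 01-11- ←essential
  m26: -11010,011-10
  m30: 01-11-,011-10
  m31: --1111,01-11-
  m33: 1-0001 ←essential
  m39: 10-111 ←essential
  m42: 1-1010 ←essential
  m47: --1111,10-111
  m49: 1-0001 ←essential
  m58: -11010,1-1010
  m60: 111100 ←essential
  m63: --1111 ←essential
Essential: --1111, 000010, 00010-, 001001, 01-11-, 010000, 1-0001, 1-1010, 10-111, 111100

10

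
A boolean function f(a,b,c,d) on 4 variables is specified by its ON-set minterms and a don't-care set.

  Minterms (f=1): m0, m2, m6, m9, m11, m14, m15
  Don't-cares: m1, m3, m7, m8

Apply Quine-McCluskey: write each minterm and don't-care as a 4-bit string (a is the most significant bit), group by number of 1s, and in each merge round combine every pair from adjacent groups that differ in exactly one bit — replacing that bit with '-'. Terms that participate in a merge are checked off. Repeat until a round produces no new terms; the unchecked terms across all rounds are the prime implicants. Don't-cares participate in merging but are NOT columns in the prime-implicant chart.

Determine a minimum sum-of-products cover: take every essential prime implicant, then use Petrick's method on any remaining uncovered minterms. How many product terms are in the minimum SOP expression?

[col 0] 0000*, 0001*, 0010*, 0011*, 0110*, 0111*, 1000*, 1001*, 1011*, 1110*, 1111*
[col 1] -000*, -001*, -011*, -110*, -111*, 0-10*, 0-11*, 00-0*, 00-1*, 000-*, 001-*, 011-*, 1-11*, 10-1*, 100-*, 111-*
[col 2] --11, -0-1, -00-, -11-, 0-1-, 00--
Prime implicants: --11, -0-1, -00-, -11-, 0-1-, 00--
PI chart (minterm → PIs covering it):
  0 | -00-,00--
  2 | 0-1-,00--
  6 | -11-,0-1-
  9 | -0-1,-00-
  11 | --11,-0-1
  14 | -11-  (sole → essential)
  15 | --11,-11-
Essential prime implicants: -11-
Petrick residual → -0-1, 00--
Minimum SOP uses 3 PIs: b'd + bc + a'b'

3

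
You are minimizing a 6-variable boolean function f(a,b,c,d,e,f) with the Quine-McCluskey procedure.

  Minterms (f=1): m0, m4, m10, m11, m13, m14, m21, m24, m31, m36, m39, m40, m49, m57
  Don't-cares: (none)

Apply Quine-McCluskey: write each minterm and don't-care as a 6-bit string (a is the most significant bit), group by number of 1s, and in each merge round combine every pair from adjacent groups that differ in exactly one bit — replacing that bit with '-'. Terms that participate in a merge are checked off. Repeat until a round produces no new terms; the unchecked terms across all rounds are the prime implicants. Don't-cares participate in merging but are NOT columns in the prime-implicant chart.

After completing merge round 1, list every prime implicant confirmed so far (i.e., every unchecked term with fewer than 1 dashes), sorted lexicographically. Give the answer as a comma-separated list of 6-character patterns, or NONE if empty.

size-2^0 implicants → 000000(✓)  000100(✓)  001010(✓)  001011(✓)  001101  001110(✓)  010101  011000  011111  100100(✓)  100111  101000  110001(✓)  111001(✓)
size-2^1 implicants → -00100  000-00  001-10  00101-  11-001
Unchecked terms (primes): -00100, 000-00, 001-10, 00101-, 001101, 010101, 011000, 011111, 100111, 101000, 11-001

001101, 010101, 011000, 011111, 100111, 101000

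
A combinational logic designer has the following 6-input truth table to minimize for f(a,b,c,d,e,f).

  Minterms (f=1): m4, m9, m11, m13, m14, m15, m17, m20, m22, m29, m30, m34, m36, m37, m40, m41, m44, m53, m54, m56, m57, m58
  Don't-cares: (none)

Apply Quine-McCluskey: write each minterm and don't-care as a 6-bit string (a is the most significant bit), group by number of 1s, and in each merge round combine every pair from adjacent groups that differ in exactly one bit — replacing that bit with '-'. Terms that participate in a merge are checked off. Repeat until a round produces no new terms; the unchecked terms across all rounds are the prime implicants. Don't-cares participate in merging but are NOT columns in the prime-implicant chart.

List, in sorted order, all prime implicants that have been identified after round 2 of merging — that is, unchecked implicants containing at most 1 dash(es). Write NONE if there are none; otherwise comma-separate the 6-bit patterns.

[col 0] 000100*, 001001*, 001011*, 001101*, 001110*, 001111*, 010001, 010100*, 010110*, 011101*, 011110*, 100010, 100100*, 100101*, 101000*, 101001*, 101100*, 110101*, 110110*, 111000*, 111001*, 111010*
[col 1] -00100, -01001, -10110, 0-0100, 0-1101, 0-1110, 001-01*, 001-11*, 0010-1*, 0011-1*, 00111-, 01-110, 0101-0, 1-0101, 1-1000*, 1-1001*, 10-100, 10010-, 101-00, 10100-*, 1110-0, 11100-*
[col 2] 001--1, 1-100-
Prime implicants: -00100, -01001, -10110, 0-0100, 0-1101, 0-1110, 001--1, 00111-, 01-110, 010001, 0101-0, 1-0101, 1-100-, 10-100, 100010, 10010-, 101-00, 1110-0

-00100, -01001, -10110, 0-0100, 0-1101, 0-1110, 00111-, 01-110, 010001, 0101-0, 1-0101, 10-100, 100010, 10010-, 101-00, 1110-0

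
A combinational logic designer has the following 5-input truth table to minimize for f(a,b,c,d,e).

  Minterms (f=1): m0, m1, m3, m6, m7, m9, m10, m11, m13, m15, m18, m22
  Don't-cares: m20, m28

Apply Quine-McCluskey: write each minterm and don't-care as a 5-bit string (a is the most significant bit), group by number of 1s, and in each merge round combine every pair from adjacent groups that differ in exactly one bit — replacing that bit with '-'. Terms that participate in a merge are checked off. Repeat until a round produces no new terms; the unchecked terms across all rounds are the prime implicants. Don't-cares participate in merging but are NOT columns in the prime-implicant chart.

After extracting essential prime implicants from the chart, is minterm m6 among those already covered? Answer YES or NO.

NO

size-2^0 implicants → 00000(✓)  00001(✓)  00011(✓)  00110(✓)  00111(✓)  01001(✓)  01010(✓)  01011(✓)  01101(✓)  01111(✓)  10010(✓)  10100(✓)  10110(✓)  11100(✓)
size-2^1 implicants → -0110  0-001(✓)  0-011(✓)  0-111(✓)  00-11(✓)  000-1(✓)  0000-  0011-  01-01(✓)  01-11(✓)  010-1(✓)  0101-  011-1(✓)  1-100  10-10  101-0
size-2^2 implicants → 0--11  0-0-1  01--1
Unchecked terms (primes): -0110, 0--11, 0-0-1, 0000-, 0011-, 01--1, 0101-, 1-100, 10-10, 101-0
Minterm coverage:
  m0 ⊆ 0000- [E]
  m1 ⊆ 0-0-1,0000-
  m3 ⊆ 0--11,0-0-1
  m6 ⊆ -0110,0011-
  m7 ⊆ 0--11,0011-
  m9 ⊆ 0-0-1,01--1
  m10 ⊆ 0101- [E]
  m11 ⊆ 0--11,0-0-1,01--1,0101-
  m13 ⊆ 01--1 [E]
  m15 ⊆ 0--11,01--1
  m18 ⊆ 10-10 [E]
  m22 ⊆ -0110,10-10,101-0
E = {0000-, 01--1, 0101-, 10-10}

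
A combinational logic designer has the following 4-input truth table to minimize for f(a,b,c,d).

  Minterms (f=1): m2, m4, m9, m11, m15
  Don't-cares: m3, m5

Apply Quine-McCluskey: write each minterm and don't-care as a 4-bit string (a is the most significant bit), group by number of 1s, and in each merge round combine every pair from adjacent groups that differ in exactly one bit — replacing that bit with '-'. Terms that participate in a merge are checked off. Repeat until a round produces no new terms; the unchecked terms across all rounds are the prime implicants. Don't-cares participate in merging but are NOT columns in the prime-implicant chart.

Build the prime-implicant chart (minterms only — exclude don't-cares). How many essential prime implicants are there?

size-2^0 implicants → 0010(✓)  0011(✓)  0100(✓)  0101(✓)  1001(✓)  1011(✓)  1111(✓)
size-2^1 implicants → -011  001-  010-  1-11  10-1
Unchecked terms (primes): -011, 001-, 010-, 1-11, 10-1
Minterm coverage:
  m2 ⊆ 001- [E]
  m4 ⊆ 010- [E]
  m9 ⊆ 10-1 [E]
  m11 ⊆ -011,1-11,10-1
  m15 ⊆ 1-11 [E]
E = {001-, 010-, 1-11, 10-1}

4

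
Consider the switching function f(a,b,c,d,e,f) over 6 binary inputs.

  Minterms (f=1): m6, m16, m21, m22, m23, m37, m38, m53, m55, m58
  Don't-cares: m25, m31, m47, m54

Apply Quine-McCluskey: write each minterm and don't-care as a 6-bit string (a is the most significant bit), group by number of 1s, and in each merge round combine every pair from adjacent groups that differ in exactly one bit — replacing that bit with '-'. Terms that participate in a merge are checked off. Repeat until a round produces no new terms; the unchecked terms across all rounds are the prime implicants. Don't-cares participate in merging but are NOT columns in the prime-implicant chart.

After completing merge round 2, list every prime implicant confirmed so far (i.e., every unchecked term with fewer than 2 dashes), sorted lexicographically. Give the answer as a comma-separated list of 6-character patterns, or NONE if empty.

01-111, 010000, 011001, 1-0101, 101111, 111010

size-2^0 implicants → 000110(✓)  010000  010101(✓)  010110(✓)  010111(✓)  011001  011111(✓)  100101(✓)  100110(✓)  101111  110101(✓)  110110(✓)  110111(✓)  111010
size-2^1 implicants → -00110(✓)  -10101(✓)  -10110(✓)  -10111(✓)  0-0110(✓)  01-111  0101-1(✓)  01011-(✓)  1-0101  1-0110(✓)  1101-1(✓)  11011-(✓)
size-2^2 implicants → --0110  -101-1  -1011-
Unchecked terms (primes): --0110, -101-1, -1011-, 01-111, 010000, 011001, 1-0101, 101111, 111010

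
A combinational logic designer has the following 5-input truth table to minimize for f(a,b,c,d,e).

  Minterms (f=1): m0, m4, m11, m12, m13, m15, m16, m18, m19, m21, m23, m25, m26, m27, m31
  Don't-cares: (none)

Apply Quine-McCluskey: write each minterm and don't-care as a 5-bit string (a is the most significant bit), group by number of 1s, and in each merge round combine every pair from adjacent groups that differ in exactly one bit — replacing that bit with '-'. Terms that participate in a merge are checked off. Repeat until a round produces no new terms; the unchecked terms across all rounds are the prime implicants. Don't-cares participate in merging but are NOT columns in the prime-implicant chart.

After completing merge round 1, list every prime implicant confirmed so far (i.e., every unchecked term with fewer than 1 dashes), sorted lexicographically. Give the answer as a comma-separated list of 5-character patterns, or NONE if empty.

NONE

Round 0: 00000✓ 00100✓ 01011✓ 01100✓ 01101✓ 01111✓ 10000✓ 10010✓ 10011✓ 10101✓ 10111✓ 11001✓ 11010✓ 11011✓ 11111✓
Round 1: -0000 -1011✓ -1111✓ 0-100 00-00 01-11✓ 011-1 0110- 1-010✓ 1-011✓ 1-111✓ 10-11✓ 100-0 1001-✓ 101-1 11-11✓ 110-1 1101-✓
Round 2: -1-11 1--11 1-01-
PIs = {-0000, -1-11, 0-100, 00-00, 011-1, 0110-, 1--11, 1-01-, 100-0, 101-1, 110-1}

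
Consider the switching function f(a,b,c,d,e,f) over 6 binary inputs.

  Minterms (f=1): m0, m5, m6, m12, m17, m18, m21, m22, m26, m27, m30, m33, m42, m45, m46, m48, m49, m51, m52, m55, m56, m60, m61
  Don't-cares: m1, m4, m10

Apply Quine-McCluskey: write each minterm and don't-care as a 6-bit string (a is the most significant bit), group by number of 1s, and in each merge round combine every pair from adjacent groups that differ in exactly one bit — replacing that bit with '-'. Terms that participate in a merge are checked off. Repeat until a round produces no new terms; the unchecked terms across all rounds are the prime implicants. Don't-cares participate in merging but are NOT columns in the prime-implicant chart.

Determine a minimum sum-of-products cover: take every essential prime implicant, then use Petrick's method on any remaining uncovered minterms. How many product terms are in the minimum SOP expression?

Round 0: 000000✓ 000001✓ 000100✓ 000101✓ 000110✓ 001010✓ 001100✓ 010001✓ 010010✓ 010101✓ 010110✓ 011010✓ 011011✓ 011110✓ 100001✓ 101010✓ 101101✓ 101110✓ 110000✓ 110001✓ 110011✓ 110100✓ 110111✓ 111000✓ 111100✓ 111101✓
Round 1: -00001✓ -01010 -10001✓ 0-0001✓ 0-0101✓ 0-0110 0-1010 00-100 000-00✓ 000-01✓ 00000-✓ 0001-0 00010-✓ 01-010✓ 01-110✓ 010-01✓ 010-10✓ 011-10✓ 01101- 1-0001✓ 1-1101 101-10 11-000✓ 11-100✓ 110-00✓ 110-11 1100-1 11000- 111-00✓ 11110-
Round 2: --0001 0-0-01 000-0- 01--10 11--00
PIs = {--0001, -01010, 0-0-01, 0-0110, 0-1010, 00-100, 000-0-, 0001-0, 01--10, 01101-, 1-1101, 101-10, 11--00, 110-11, 1100-1, 11000-, 11110-}
Coverage chart:
  m0: 000-0- ←essential
  m5: 0-0-01,000-0-
  m6: 0-0110,0001-0
  m12: 00-100 ←essential
  m17: --0001,0-0-01
  m18: 01--10 ←essential
  m21: 0-0-01 ←essential
  m22: 0-0110,01--10
  m26: 0-1010,01--10,01101-
  m27: 01101- ←essential
  m30: 01--10 ←essential
  m33: --0001 ←essential
  m42: -01010,101-10
  m45: 1-1101 ←essential
  m46: 101-10 ←essential
  m48: 11--00,11000-
  m49: --0001,1100-1,11000-
  m51: 110-11,1100-1
  m52: 11--00 ←essential
  m55: 110-11 ←essential
  m56: 11--00 ←essential
  m60: 11--00,11110-
  m61: 1-1101,11110-
Essential: --0001, 0-0-01, 00-100, 000-0-, 01--10, 01101-, 1-1101, 101-10, 11--00, 110-11
Petrick residual → 0-0110
Min cover (11 terms): c'd'e'f + a'c'e'f + a'c'def' + a'b'de'f' + a'b'c'e' + a'bef' + a'bcd'e + acde'f + ab'cef' + abe'f' + abc'ef

11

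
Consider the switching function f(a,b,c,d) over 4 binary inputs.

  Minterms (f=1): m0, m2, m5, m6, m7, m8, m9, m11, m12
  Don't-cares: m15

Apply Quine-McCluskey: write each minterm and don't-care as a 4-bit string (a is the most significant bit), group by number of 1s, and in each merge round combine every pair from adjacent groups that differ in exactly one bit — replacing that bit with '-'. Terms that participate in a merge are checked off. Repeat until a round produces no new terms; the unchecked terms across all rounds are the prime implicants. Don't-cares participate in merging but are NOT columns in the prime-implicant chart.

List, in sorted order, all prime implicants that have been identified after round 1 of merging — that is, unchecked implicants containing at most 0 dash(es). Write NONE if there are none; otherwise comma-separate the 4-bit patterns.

size-2^0 implicants → 0000(✓)  0010(✓)  0101(✓)  0110(✓)  0111(✓)  1000(✓)  1001(✓)  1011(✓)  1100(✓)  1111(✓)
size-2^1 implicants → -000  -111  0-10  00-0  01-1  011-  1-00  1-11  10-1  100-
Unchecked terms (primes): -000, -111, 0-10, 00-0, 01-1, 011-, 1-00, 1-11, 10-1, 100-

NONE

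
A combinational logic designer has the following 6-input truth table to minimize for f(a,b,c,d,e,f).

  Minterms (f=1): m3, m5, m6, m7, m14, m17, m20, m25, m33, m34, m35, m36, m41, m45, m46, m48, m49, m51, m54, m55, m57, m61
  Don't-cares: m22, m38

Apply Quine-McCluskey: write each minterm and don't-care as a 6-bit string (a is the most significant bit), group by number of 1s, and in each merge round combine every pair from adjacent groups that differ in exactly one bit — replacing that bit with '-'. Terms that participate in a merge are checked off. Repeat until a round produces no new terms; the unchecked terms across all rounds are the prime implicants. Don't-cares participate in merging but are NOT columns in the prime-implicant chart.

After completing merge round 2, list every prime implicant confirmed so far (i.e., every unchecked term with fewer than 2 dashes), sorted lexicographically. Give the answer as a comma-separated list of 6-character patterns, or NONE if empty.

-00011, 000-11, 0001-1, 00011-, 0101-0, 100-10, 10001-, 1001-0, 110-11, 11000-, 11011-

size-2^0 implicants → 000011(✓)  000101(✓)  000110(✓)  000111(✓)  001110(✓)  010001(✓)  010100(✓)  010110(✓)  011001(✓)  100001(✓)  100010(✓)  100011(✓)  100100(✓)  100110(✓)  101001(✓)  101101(✓)  101110(✓)  110000(✓)  110001(✓)  110011(✓)  110110(✓)  110111(✓)  111001(✓)  111101(✓)
size-2^1 implicants → -00011  -00110(✓)  -01110(✓)  -10001(✓)  -10110(✓)  -11001(✓)  0-0110(✓)  00-110(✓)  000-11  0001-1  00011-  01-001(✓)  0101-0  1-0001(✓)  1-0011(✓)  1-0110(✓)  1-1001(✓)  1-1101(✓)  10-001(✓)  10-110(✓)  100-10  1000-1(✓)  10001-  1001-0  101-01(✓)  11-001(✓)  110-11  1100-1(✓)  11000-  11011-  111-01(✓)
size-2^2 implicants → --0110  -0-110  -1-001  1--001  1-00-1  1-1-01
Unchecked terms (primes): --0110, -0-110, -00011, -1-001, 000-11, 0001-1, 00011-, 0101-0, 1--001, 1-00-1, 1-1-01, 100-10, 10001-, 1001-0, 110-11, 11000-, 11011-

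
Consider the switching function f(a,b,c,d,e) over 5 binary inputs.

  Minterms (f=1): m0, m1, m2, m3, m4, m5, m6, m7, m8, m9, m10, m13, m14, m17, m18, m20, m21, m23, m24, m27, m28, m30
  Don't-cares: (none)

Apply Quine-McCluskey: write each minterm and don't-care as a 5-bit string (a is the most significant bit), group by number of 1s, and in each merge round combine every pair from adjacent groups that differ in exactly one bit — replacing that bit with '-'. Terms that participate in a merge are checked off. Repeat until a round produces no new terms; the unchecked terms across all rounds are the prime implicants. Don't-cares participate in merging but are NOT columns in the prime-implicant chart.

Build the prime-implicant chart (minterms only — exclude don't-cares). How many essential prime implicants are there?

6

[col 0] 00000*, 00001*, 00010*, 00011*, 00100*, 00101*, 00110*, 00111*, 01000*, 01001*, 01010*, 01101*, 01110*, 10001*, 10010*, 10100*, 10101*, 10111*, 11000*, 11011, 11100*, 11110*
[col 1] -0001*, -0010, -0100*, -0101*, -0111*, -1000, -1110, 0-000*, 0-001*, 0-010*, 0-101*, 0-110*, 00-00*, 00-01*, 00-10*, 00-11*, 000-0*, 000-1*, 0000-*, 0001-*, 001-0*, 001-1*, 0010-*, 0011-*, 01-01*, 01-10*, 010-0*, 0100-*, 1-100, 10-01*, 101-1*, 1010-*, 11-00, 111-0
[col 2] -0-01, -01-1, -010-, 0--01, 0--10, 0-0-0, 0-00-, 00--0*, 00--1*, 00-0-*, 00-1-*, 000--*, 001--*
[col 3] 00---
Prime implicants: -0-01, -0010, -01-1, -010-, -1000, -1110, 0--01, 0--10, 0-0-0, 0-00-, 00---, 1-100, 11-00, 11011, 111-0
PI chart (minterm → PIs covering it):
  0 | 0-0-0,0-00-,00---
  1 | -0-01,0--01,0-00-,00---
  2 | -0010,0--10,0-0-0,00---
  3 | 00---  (sole → essential)
  4 | -010-,00---
  5 | -0-01,-01-1,-010-,0--01,00---
  6 | 0--10,00---
  7 | -01-1,00---
  8 | -1000,0-0-0,0-00-
  9 | 0--01,0-00-
  10 | 0--10,0-0-0
  13 | 0--01  (sole → essential)
  14 | -1110,0--10
  17 | -0-01  (sole → essential)
  18 | -0010  (sole → essential)
  20 | -010-,1-100
  21 | -0-01,-01-1,-010-
  23 | -01-1  (sole → essential)
  24 | -1000,11-00
  27 | 11011  (sole → essential)
  28 | 1-100,11-00,111-0
  30 | -1110,111-0
Essential prime implicants: -0-01, -0010, -01-1, 0--01, 00---, 11011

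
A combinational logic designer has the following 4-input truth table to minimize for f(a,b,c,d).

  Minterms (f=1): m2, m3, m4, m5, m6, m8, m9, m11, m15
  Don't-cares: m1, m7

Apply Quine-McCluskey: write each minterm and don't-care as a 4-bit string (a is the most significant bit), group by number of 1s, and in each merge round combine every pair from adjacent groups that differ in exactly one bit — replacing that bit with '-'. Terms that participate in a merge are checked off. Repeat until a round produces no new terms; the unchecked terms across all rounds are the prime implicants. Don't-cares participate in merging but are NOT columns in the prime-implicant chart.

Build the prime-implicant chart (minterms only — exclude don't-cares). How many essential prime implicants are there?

[col 0] 0001*, 0010*, 0011*, 0100*, 0101*, 0110*, 0111*, 1000*, 1001*, 1011*, 1111*
[col 1] -001*, -011*, -111*, 0-01*, 0-10*, 0-11*, 00-1*, 001-*, 01-0*, 01-1*, 010-*, 011-*, 1-11*, 10-1*, 100-
[col 2] --11, -0-1, 0--1, 0-1-, 01--
Prime implicants: --11, -0-1, 0--1, 0-1-, 01--, 100-
PI chart (minterm → PIs covering it):
  2 | 0-1-  (sole → essential)
  3 | --11,-0-1,0--1,0-1-
  4 | 01--  (sole → essential)
  5 | 0--1,01--
  6 | 0-1-,01--
  8 | 100-  (sole → essential)
  9 | -0-1,100-
  11 | --11,-0-1
  15 | --11  (sole → essential)
Essential prime implicants: --11, 0-1-, 01--, 100-

4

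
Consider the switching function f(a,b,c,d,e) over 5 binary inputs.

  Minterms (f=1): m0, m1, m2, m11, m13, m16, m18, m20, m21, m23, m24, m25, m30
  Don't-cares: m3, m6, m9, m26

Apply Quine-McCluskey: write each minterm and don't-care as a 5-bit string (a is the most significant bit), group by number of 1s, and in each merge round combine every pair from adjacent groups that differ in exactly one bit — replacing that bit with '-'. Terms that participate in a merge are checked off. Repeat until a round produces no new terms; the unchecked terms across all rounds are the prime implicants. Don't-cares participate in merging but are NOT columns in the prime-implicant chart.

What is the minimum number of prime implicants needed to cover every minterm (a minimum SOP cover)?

[col 0] 00000*, 00001*, 00010*, 00011*, 00110*, 01001*, 01011*, 01101*, 10000*, 10010*, 10100*, 10101*, 10111*, 11000*, 11001*, 11010*, 11110*
[col 1] -0000*, -0010*, -1001, 0-001*, 0-011*, 00-10, 000-0*, 000-1*, 0000-*, 0001-*, 01-01, 010-1*, 1-000*, 1-010*, 10-00, 100-0*, 101-1, 1010-, 11-10, 110-0*, 1100-
[col 2] -00-0, 0-0-1, 000--, 1-0-0
Prime implicants: -00-0, -1001, 0-0-1, 00-10, 000--, 01-01, 1-0-0, 10-00, 101-1, 1010-, 11-10, 1100-
PI chart (minterm → PIs covering it):
  0 | -00-0,000--
  1 | 0-0-1,000--
  2 | -00-0,00-10,000--
  11 | 0-0-1  (sole → essential)
  13 | 01-01  (sole → essential)
  16 | -00-0,1-0-0,10-00
  18 | -00-0,1-0-0
  20 | 10-00,1010-
  21 | 101-1,1010-
  23 | 101-1  (sole → essential)
  24 | 1-0-0,1100-
  25 | -1001,1100-
  30 | 11-10  (sole → essential)
Essential prime implicants: 0-0-1, 01-01, 101-1, 11-10
Petrick residual → -00-0, 10-00, 1100-
Minimum SOP uses 7 PIs: b'c'e' + a'c'e + a'bd'e + ab'd'e' + ab'ce + abde' + abc'd'

7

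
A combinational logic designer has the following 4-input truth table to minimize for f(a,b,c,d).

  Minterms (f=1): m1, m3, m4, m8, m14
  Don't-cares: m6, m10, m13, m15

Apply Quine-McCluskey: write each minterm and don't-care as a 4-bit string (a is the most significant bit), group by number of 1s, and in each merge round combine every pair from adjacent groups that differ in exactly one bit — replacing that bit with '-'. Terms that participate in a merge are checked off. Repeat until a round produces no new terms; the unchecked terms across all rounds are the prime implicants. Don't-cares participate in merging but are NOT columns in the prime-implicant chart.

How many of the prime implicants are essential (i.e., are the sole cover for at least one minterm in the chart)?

3

[col 0] 0001*, 0011*, 0100*, 0110*, 1000*, 1010*, 1101*, 1110*, 1111*
[col 1] -110, 00-1, 01-0, 1-10, 10-0, 11-1, 111-
Prime implicants: -110, 00-1, 01-0, 1-10, 10-0, 11-1, 111-
PI chart (minterm → PIs covering it):
  1 | 00-1  (sole → essential)
  3 | 00-1  (sole → essential)
  4 | 01-0  (sole → essential)
  8 | 10-0  (sole → essential)
  14 | -110,1-10,111-
Essential prime implicants: 00-1, 01-0, 10-0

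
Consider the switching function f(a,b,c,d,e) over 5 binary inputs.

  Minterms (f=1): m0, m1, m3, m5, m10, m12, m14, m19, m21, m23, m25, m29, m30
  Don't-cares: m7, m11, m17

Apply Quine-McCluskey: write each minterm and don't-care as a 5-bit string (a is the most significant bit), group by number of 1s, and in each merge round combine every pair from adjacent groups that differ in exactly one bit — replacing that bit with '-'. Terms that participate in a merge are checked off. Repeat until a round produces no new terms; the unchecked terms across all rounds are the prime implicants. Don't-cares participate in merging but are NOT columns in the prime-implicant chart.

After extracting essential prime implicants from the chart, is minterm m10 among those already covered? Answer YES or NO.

[col 0] 00000*, 00001*, 00011*, 00101*, 00111*, 01010*, 01011*, 01100*, 01110*, 10001*, 10011*, 10101*, 10111*, 11001*, 11101*, 11110*
[col 1] -0001*, -0011*, -0101*, -0111*, -1110, 0-011, 00-01*, 00-11*, 000-1*, 0000-, 001-1*, 01-10, 0101-, 011-0, 1-001*, 1-101*, 10-01*, 10-11*, 100-1*, 101-1*, 11-01*
[col 2] -0-01*, -0-11*, -00-1*, -01-1*, 00--1*, 1--01, 10--1*
[col 3] -0--1
Prime implicants: -0--1, -1110, 0-011, 0000-, 01-10, 0101-, 011-0, 1--01
PI chart (minterm → PIs covering it):
  0 | 0000-  (sole → essential)
  1 | -0--1,0000-
  3 | -0--1,0-011
  5 | -0--1  (sole → essential)
  10 | 01-10,0101-
  12 | 011-0  (sole → essential)
  14 | -1110,01-10,011-0
  19 | -0--1  (sole → essential)
  21 | -0--1,1--01
  23 | -0--1  (sole → essential)
  25 | 1--01  (sole → essential)
  29 | 1--01  (sole → essential)
  30 | -1110  (sole → essential)
Essential prime implicants: -0--1, -1110, 0000-, 011-0, 1--01

NO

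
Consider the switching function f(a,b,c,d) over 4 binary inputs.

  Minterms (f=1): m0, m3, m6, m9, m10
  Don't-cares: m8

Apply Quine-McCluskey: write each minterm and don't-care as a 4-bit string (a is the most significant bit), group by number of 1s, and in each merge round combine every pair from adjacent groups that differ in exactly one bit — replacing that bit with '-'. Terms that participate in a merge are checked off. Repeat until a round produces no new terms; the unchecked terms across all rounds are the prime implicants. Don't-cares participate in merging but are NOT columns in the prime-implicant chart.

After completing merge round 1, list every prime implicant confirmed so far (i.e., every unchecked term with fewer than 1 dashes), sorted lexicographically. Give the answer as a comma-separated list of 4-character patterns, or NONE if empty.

0011, 0110

size-2^0 implicants → 0000(✓)  0011  0110  1000(✓)  1001(✓)  1010(✓)
size-2^1 implicants → -000  10-0  100-
Unchecked terms (primes): -000, 0011, 0110, 10-0, 100-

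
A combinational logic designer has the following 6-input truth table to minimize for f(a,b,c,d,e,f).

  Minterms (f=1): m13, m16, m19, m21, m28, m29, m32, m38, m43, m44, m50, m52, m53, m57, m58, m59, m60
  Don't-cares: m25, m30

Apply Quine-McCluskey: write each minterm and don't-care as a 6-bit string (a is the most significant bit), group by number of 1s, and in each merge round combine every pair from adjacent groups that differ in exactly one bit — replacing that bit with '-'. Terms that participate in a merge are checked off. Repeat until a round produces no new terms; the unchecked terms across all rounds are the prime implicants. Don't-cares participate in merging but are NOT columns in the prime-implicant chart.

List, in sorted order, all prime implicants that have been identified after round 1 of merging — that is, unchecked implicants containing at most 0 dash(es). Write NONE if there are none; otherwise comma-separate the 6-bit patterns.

[col 0] 001101*, 010000, 010011, 010101*, 011001*, 011100*, 011101*, 011110*, 100000, 100110, 101011*, 101100*, 110010*, 110100*, 110101*, 111001*, 111010*, 111011*, 111100*
[col 1] -10101, -11001, -11100, 0-1101, 01-101, 011-01, 0111-0, 01110-, 1-1011, 1-1100, 11-010, 11-100, 11010-, 1110-1, 11101-
Prime implicants: -10101, -11001, -11100, 0-1101, 01-101, 010000, 010011, 011-01, 0111-0, 01110-, 1-1011, 1-1100, 100000, 100110, 11-010, 11-100, 11010-, 1110-1, 11101-

010000, 010011, 100000, 100110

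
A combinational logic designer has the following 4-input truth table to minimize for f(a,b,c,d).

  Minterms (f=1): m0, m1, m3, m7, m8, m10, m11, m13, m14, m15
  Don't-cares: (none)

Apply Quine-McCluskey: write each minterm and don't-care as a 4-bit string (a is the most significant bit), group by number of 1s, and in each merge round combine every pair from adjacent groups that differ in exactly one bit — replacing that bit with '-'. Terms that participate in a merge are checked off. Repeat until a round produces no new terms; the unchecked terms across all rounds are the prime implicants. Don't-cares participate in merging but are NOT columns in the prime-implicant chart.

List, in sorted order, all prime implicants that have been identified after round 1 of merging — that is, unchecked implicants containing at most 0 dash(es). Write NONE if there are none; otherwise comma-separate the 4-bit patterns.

Round 0: 0000✓ 0001✓ 0011✓ 0111✓ 1000✓ 1010✓ 1011✓ 1101✓ 1110✓ 1111✓
Round 1: -000 -011✓ -111✓ 0-11✓ 00-1 000- 1-10✓ 1-11✓ 10-0 101-✓ 11-1 111-✓
Round 2: --11 1-1-
PIs = {--11, -000, 00-1, 000-, 1-1-, 10-0, 11-1}

NONE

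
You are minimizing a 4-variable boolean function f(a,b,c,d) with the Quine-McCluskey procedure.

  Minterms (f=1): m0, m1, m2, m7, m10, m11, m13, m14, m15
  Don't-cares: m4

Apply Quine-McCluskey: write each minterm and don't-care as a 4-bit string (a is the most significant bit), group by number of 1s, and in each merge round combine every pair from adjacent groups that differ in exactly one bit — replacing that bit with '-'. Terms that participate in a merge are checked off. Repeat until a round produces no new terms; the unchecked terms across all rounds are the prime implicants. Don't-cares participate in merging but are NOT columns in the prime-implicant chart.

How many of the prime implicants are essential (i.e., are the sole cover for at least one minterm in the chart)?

4

[col 0] 0000*, 0001*, 0010*, 0100*, 0111*, 1010*, 1011*, 1101*, 1110*, 1111*
[col 1] -010, -111, 0-00, 00-0, 000-, 1-10*, 1-11*, 101-*, 11-1, 111-*
[col 2] 1-1-
Prime implicants: -010, -111, 0-00, 00-0, 000-, 1-1-, 11-1
PI chart (minterm → PIs covering it):
  0 | 0-00,00-0,000-
  1 | 000-  (sole → essential)
  2 | -010,00-0
  7 | -111  (sole → essential)
  10 | -010,1-1-
  11 | 1-1-  (sole → essential)
  13 | 11-1  (sole → essential)
  14 | 1-1-  (sole → essential)
  15 | -111,1-1-,11-1
Essential prime implicants: -111, 000-, 1-1-, 11-1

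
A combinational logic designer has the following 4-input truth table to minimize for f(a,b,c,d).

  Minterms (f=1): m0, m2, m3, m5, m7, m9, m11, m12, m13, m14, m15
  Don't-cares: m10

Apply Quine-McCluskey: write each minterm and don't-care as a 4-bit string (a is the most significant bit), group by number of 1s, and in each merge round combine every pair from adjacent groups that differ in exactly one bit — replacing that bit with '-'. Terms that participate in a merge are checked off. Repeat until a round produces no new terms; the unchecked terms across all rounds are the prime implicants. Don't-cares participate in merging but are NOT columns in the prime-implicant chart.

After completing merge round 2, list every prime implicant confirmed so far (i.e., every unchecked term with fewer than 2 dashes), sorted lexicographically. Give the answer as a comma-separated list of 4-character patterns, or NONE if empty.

00-0

Round 0: 0000✓ 0010✓ 0011✓ 0101✓ 0111✓ 1001✓ 1010✓ 1011✓ 1100✓ 1101✓ 1110✓ 1111✓
Round 1: -010✓ -011✓ -101✓ -111✓ 0-11✓ 00-0 001-✓ 01-1✓ 1-01✓ 1-10✓ 1-11✓ 10-1✓ 101-✓ 11-0✓ 11-1✓ 110-✓ 111-✓
Round 2: --11 -01- -1-1 1--1 1-1- 11--
PIs = {--11, -01-, -1-1, 00-0, 1--1, 1-1-, 11--}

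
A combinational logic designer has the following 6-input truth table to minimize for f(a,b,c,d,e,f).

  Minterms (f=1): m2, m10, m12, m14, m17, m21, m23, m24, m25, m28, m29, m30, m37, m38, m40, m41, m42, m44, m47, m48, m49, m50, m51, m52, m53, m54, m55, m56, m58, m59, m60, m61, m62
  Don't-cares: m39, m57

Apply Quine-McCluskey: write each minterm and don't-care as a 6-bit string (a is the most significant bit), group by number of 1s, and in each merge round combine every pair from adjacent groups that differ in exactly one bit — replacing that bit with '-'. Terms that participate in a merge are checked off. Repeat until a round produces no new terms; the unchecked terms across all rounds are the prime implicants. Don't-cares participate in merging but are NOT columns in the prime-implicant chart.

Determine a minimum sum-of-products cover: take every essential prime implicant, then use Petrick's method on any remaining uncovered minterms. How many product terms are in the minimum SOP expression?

13

Round 0: 000010✓ 001010✓ 001100✓ 001110✓ 010001✓ 010101✓ 010111✓ 011000✓ 011001✓ 011100✓ 011101✓ 011110✓ 100101✓ 100110✓ 100111✓ 101000✓ 101001✓ 101010✓ 101100✓ 101111✓ 110000✓ 110001✓ 110010✓ 110011✓ 110100✓ 110101✓ 110110✓ 110111✓ 111000✓ 111001✓ 111010✓ 111011✓ 111100✓ 111101✓ 111110✓
Round 1: -01010 -01100✓ -10001✓ -10101✓ -10111✓ -11000✓ -11001✓ -11100✓ -11101✓ -11110✓ 0-1100✓ 0-1110✓ 00-010 001-10 0011-0✓ 01-001✓ 01-101✓ 010-01✓ 0101-1✓ 011-00✓ 011-01✓ 01100-✓ 0111-0✓ 01110-✓ 1-0101✓ 1-0110✓ 1-0111✓ 1-1000✓ 1-1001✓ 1-1010✓ 1-1100✓ 10-111 1001-1✓ 10011-✓ 101-00✓ 1010-0✓ 10100-✓ 11-000✓ 11-001✓ 11-010✓ 11-011✓ 11-100✓ 11-101✓ 11-110✓ 110-00✓ 110-01✓ 110-10✓ 110-11✓ 1100-0✓ 1100-1✓ 11000-✓ 11001-✓ 1101-0✓ 1101-1✓ 11010-✓ 11011-✓ 111-00✓ 111-01✓ 111-10✓ 1110-0✓ 1110-1✓ 11100-✓ 11101-✓ 1111-0✓ 11110-✓
Round 2: --1100 -1-001✓ -1-101✓ -10-01✓ -101-1 -11-00✓ -11-01✓ -1100-✓ -111-0 -1110-✓ 0-11-0 01--01✓ 011-0-✓ 1-01-1 1-011- 1-1-00 1-10-0 1-100- 11--00✓ 11--01✓ 11--10✓ 11-0-0✓ 11-0-1✓ 11-00-✓ 11-01-✓ 11-1-0✓ 11-10-✓ 110--0✓ 110--1✓ 110-0-✓ 110-1-✓ 1100--✓ 1101--✓ 111--0✓ 111-0-✓ 1110--✓
Round 3: -1--01 -11-0- 11---0 11--0- 11-0-- 110---
PIs = {--1100, -01010, -1--01, -101-1, -11-0-, -111-0, 0-11-0, 00-010, 001-10, 1-01-1, 1-011-, 1-1-00, 1-10-0, 1-100-, 10-111, 11---0, 11--0-, 11-0--, 110---}
Coverage chart:
  m2: 00-010 ←essential
  m10: -01010,00-010,001-10
  m12: --1100,0-11-0
  m14: 0-11-0,001-10
  m17: -1--01 ←essential
  m21: -1--01,-101-1
  m23: -101-1 ←essential
  m24: -11-0- ←essential
  m25: -1--01,-11-0-
  m28: --1100,-11-0-,-111-0,0-11-0
  m29: -1--01,-11-0-
  m30: -111-0,0-11-0
  m37: 1-01-1 ←essential
  m38: 1-011- ←essential
  m40: 1-1-00,1-10-0,1-100-
  m41: 1-100- ←essential
  m42: -01010,1-10-0
  m44: --1100,1-1-00
  m47: 10-111 ←essential
  m48: 11---0,11--0-,11-0--,110---
  m49: -1--01,11--0-,11-0--,110---
  m50: 11---0,11-0--,110---
  m51: 11-0--,110---
  m52: 11---0,11--0-,110---
  m53: -1--01,-101-1,1-01-1,11--0-,110---
  m54: 1-011-,11---0,110---
  m55: -101-1,1-01-1,1-011-,110---
  m56: -11-0-,1-1-00,1-10-0,1-100-,11---0,11--0-,11-0--
  m58: 1-10-0,11---0,11-0--
  m59: 11-0-- ←essential
  m60: --1100,-11-0-,-111-0,1-1-00,11---0,11--0-
  m61: -1--01,-11-0-,11--0-
  m62: -111-0,11---0
Essential: -1--01, -101-1, -11-0-, 00-010, 1-01-1, 1-011-, 1-100-, 10-111, 11-0--
Petrick residual → --1100, -01010, 0-11-0, 11---0
Min cover (13 terms): cde'f' + b'cd'ef' + be'f + bc'df + bce' + a'cdf' + a'b'd'ef' + ac'df + ac'de + acd'e' + ab'def + abf' + abd'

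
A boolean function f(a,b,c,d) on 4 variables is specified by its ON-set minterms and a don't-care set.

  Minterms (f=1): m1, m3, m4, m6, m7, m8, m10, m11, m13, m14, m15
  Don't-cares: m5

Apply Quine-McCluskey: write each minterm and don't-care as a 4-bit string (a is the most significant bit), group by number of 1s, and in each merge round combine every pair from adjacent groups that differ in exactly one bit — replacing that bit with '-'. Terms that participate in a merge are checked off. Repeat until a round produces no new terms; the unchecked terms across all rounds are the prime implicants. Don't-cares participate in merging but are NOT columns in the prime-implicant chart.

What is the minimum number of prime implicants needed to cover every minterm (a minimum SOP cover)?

5

[col 0] 0001*, 0011*, 0100*, 0101*, 0110*, 0111*, 1000*, 1010*, 1011*, 1101*, 1110*, 1111*
[col 1] -011*, -101*, -110*, -111*, 0-01*, 0-11*, 00-1*, 01-0*, 01-1*, 010-*, 011-*, 1-10*, 1-11*, 10-0, 101-*, 11-1*, 111-*
[col 2] --11, -1-1, -11-, 0--1, 01--, 1-1-
Prime implicants: --11, -1-1, -11-, 0--1, 01--, 1-1-, 10-0
PI chart (minterm → PIs covering it):
  1 | 0--1  (sole → essential)
  3 | --11,0--1
  4 | 01--  (sole → essential)
  6 | -11-,01--
  7 | --11,-1-1,-11-,0--1,01--
  8 | 10-0  (sole → essential)
  10 | 1-1-,10-0
  11 | --11,1-1-
  13 | -1-1  (sole → essential)
  14 | -11-,1-1-
  15 | --11,-1-1,-11-,1-1-
Essential prime implicants: -1-1, 0--1, 01--, 10-0
Petrick residual → 1-1-
Minimum SOP uses 5 PIs: bd + a'd + a'b + ac + ab'd'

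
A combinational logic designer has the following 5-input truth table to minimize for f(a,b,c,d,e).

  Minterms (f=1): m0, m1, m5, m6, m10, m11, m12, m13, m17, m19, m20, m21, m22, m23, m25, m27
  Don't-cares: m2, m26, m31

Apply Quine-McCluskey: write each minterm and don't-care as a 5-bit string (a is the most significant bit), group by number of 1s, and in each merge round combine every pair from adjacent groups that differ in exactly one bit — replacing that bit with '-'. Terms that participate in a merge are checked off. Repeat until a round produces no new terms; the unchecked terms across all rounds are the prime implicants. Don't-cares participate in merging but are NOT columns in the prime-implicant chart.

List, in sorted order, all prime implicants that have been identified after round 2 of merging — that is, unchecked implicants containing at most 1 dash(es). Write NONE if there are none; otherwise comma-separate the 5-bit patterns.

-0110, 0-010, 0-101, 00-10, 000-0, 0000-, 0110-

size-2^0 implicants → 00000(✓)  00001(✓)  00010(✓)  00101(✓)  00110(✓)  01010(✓)  01011(✓)  01100(✓)  01101(✓)  10001(✓)  10011(✓)  10100(✓)  10101(✓)  10110(✓)  10111(✓)  11001(✓)  11010(✓)  11011(✓)  11111(✓)
size-2^1 implicants → -0001(✓)  -0101(✓)  -0110  -1010(✓)  -1011(✓)  0-010  0-101  00-01(✓)  00-10  000-0  0000-  0101-(✓)  0110-  1-001(✓)  1-011(✓)  1-111(✓)  10-01(✓)  10-11(✓)  100-1(✓)  101-0(✓)  101-1(✓)  1010-(✓)  1011-(✓)  11-11(✓)  110-1(✓)  1101-(✓)
size-2^2 implicants → -0-01  -101-  1--11  1-0-1  10--1  101--
Unchecked terms (primes): -0-01, -0110, -101-, 0-010, 0-101, 00-10, 000-0, 0000-, 0110-, 1--11, 1-0-1, 10--1, 101--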